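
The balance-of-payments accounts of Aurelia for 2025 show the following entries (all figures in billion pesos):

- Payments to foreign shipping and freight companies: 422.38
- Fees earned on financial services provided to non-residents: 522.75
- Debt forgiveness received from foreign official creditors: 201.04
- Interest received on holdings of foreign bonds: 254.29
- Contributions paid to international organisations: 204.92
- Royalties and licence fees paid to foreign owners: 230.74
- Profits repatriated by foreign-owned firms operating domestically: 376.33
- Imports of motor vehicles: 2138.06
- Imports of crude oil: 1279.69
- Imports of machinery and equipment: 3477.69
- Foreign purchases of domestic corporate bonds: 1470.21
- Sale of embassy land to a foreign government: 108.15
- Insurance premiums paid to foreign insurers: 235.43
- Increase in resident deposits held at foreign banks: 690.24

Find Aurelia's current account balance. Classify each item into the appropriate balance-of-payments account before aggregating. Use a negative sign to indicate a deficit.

-7588.20

Goods: -1279.69 - 2138.06 - 3477.69 = -6895.44
Services: -230.74 - 422.38 - 235.43 + 522.75 = -365.80
Primary income: 254.29 - 376.33 = -122.04
Secondary income: -204.92
Current account = (-6895.44) + (-365.80) + (-122.04) + (-204.92) = -7588.20
(Excluded from the current account — capital account: debt forgiveness received from foreign official creditors 201.04, sale of embassy land to a foreign government 108.15; financial account: foreign purchases of domestic corporate bonds 1470.21, increase in resident deposits held at foreign banks 690.24.)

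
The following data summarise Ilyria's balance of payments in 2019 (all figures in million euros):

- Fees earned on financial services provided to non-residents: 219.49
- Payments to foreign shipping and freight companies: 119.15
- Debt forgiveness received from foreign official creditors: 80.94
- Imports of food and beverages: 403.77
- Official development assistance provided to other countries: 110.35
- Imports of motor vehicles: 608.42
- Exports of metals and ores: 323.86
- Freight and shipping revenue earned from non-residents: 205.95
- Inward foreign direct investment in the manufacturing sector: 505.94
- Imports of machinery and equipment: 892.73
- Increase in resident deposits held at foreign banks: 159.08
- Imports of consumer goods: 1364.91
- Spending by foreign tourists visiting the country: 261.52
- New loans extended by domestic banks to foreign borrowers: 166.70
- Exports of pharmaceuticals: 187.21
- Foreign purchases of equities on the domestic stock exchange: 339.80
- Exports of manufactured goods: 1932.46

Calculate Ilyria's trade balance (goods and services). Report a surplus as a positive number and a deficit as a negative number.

Goods: -403.77 - 892.73 + 1932.46 + 323.86 - 1364.91 + 187.21 - 608.42 = -826.30
Services: -119.15 + 261.52 + 205.95 + 219.49 = 567.81
Trade balance = -826.30 + 567.81 = -258.49
(Excluded from the trade balance — capital account: debt forgiveness received from foreign official creditors 80.94; secondary income: official development assistance provided to other countries 110.35; financial account: inward foreign direct investment in the manufacturing sector 505.94, increase in resident deposits held at foreign banks 159.08, new loans extended by domestic banks to foreign borrowers 166.70, foreign purchases of equities on the domestic stock exchange 339.80.)

-258.49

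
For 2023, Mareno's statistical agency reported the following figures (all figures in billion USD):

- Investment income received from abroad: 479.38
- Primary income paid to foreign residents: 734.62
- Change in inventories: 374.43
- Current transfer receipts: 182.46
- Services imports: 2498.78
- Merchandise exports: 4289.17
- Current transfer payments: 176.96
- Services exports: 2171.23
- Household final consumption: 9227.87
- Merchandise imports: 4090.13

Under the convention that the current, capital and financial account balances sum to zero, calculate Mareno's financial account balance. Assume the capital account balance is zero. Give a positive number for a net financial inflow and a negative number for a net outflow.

Goods balance = 4289.17 - 4090.13 = 199.04
Services balance = 2171.23 - 2498.78 = -327.55
Trade balance (goods + services) = 199.04 + (-327.55) = -128.51
Net primary income = 479.38 - 734.62 = -255.24
Net secondary income = 182.46 - 176.96 = 5.50
Current account = -128.51 + (-255.24) + 5.50 = -378.25
Financial account = -(-378.25) = 378.25

378.25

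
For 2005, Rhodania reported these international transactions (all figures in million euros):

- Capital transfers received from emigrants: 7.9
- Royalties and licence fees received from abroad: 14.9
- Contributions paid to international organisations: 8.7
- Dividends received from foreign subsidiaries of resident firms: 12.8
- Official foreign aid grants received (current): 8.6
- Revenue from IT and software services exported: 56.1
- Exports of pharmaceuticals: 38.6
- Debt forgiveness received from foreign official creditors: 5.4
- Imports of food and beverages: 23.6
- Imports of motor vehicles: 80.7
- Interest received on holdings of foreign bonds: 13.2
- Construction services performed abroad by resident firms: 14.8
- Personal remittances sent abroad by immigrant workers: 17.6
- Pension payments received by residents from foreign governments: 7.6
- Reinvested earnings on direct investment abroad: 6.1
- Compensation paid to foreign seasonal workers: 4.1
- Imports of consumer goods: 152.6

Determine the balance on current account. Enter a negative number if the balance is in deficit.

-114.6

Goods: -23.6 + 38.6 - 80.7 - 152.6 = -218.3
Services: 14.8 + 14.9 + 56.1 = 85.8
Primary income: 12.8 + 13.2 + 6.1 - 4.1 = 28.0
Secondary income: -8.7 + 7.6 + 8.6 - 17.6 = -10.1
Current account = (-218.3) + 85.8 + 28.0 + (-10.1) = -114.6
(Excluded from the current account — capital account: capital transfers received from emigrants 7.9, debt forgiveness received from foreign official creditors 5.4.)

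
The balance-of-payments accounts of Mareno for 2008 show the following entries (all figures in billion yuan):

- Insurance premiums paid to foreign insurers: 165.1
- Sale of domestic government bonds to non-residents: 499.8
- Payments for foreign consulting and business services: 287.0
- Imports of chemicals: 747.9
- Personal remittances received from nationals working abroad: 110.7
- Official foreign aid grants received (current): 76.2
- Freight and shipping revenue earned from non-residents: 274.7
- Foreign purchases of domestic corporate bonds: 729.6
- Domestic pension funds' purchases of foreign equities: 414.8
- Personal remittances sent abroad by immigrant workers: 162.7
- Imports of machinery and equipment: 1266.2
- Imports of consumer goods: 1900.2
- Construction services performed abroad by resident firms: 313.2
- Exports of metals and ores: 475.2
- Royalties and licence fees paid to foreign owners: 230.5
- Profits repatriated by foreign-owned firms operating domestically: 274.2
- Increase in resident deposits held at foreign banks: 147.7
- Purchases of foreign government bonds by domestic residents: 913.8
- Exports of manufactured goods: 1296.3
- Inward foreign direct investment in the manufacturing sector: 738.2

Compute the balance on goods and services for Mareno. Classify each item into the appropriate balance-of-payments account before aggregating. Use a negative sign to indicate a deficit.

-2237.5

Goods: -1900.2 - 1266.2 - 747.9 + 475.2 + 1296.3 = -2142.8
Services: 274.7 + 313.2 - 165.1 - 287.0 - 230.5 = -94.7
Trade balance = -2142.8 + (-94.7) = -2237.5
(Excluded from the trade balance — financial account: sale of domestic government bonds to non-residents 499.8, foreign purchases of domestic corporate bonds 729.6, domestic pension funds' purchases of foreign equities 414.8, increase in resident deposits held at foreign banks 147.7, purchases of foreign government bonds by domestic residents 913.8, inward foreign direct investment in the manufacturing sector 738.2; secondary income: personal remittances received from nationals working abroad 110.7, official foreign aid grants received (current) 76.2, personal remittances sent abroad by immigrant workers 162.7; primary income: profits repatriated by foreign-owned firms operating domestically 274.2.)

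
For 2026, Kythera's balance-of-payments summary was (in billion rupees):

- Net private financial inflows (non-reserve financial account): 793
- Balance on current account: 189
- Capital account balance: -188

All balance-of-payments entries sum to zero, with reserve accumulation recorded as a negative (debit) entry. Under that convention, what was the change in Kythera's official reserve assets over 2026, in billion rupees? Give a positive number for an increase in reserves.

794

Official reserve transactions balance = -(189 + (-188) + 793) = -794
An accumulation of reserves is recorded as a debit (negative entry), so the change in the stock of reserves is the negative of that balance.
Change in official reserves = -(-794) = 794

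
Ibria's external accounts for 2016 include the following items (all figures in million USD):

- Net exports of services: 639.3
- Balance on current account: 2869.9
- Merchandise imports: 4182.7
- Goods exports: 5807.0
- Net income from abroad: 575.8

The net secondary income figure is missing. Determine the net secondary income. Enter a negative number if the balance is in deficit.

Current account = goods balance + services balance + net primary income + net secondary income
Sum of the known components = 2839.4
Net secondary income = CA - (known components) = 2869.9 - 2839.4 = 30.5

30.5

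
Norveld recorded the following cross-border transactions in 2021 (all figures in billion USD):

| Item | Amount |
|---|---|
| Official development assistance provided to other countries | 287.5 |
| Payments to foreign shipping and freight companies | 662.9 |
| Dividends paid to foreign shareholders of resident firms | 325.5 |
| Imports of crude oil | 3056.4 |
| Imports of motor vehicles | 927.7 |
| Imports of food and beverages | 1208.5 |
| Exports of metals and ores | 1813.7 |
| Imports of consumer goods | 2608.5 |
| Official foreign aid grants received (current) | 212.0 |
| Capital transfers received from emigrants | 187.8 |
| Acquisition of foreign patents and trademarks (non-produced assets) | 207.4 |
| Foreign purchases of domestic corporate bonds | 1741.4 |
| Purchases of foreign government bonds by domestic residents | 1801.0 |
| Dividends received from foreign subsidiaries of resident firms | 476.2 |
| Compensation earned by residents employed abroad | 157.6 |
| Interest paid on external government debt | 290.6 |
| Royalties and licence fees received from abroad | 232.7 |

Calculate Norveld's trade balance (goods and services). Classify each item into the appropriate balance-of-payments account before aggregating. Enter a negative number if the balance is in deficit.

Goods: -927.7 - 1208.5 + 1813.7 - 3056.4 - 2608.5 = -5987.4
Services: -662.9 + 232.7 = -430.2
Trade balance = -5987.4 + (-430.2) = -6417.6
(Excluded from the trade balance — secondary income: official development assistance provided to other countries 287.5, official foreign aid grants received (current) 212.0; primary income: dividends paid to foreign shareholders of resident firms 325.5, dividends received from foreign subsidiaries of resident firms 476.2, compensation earned by residents employed abroad 157.6, interest paid on external government debt 290.6; capital account: capital transfers received from emigrants 187.8, acquisition of foreign patents and trademarks (non-produced assets) 207.4; financial account: foreign purchases of domestic corporate bonds 1741.4, purchases of foreign government bonds by domestic residents 1801.0.)

-6417.6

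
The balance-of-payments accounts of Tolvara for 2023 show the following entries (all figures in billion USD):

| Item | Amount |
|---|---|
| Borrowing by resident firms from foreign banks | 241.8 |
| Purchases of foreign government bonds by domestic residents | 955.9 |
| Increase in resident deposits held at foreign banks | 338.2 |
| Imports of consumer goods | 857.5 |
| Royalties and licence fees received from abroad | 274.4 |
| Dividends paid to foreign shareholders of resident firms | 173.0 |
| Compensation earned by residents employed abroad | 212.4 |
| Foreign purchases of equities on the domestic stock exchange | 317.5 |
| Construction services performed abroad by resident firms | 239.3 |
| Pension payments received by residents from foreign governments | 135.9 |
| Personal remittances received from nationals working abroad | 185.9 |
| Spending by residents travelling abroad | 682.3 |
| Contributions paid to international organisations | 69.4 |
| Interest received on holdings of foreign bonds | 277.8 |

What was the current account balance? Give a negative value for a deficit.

Goods: -857.5
Services: 274.4 + 239.3 - 682.3 = -168.6
Primary income: 277.8 + 212.4 - 173.0 = 317.2
Secondary income: 135.9 - 69.4 + 185.9 = 252.4
Current account = (-857.5) + (-168.6) + 317.2 + 252.4 = -456.5
(Excluded from the current account — financial account: borrowing by resident firms from foreign banks 241.8, purchases of foreign government bonds by domestic residents 955.9, increase in resident deposits held at foreign banks 338.2, foreign purchases of equities on the domestic stock exchange 317.5.)

-456.5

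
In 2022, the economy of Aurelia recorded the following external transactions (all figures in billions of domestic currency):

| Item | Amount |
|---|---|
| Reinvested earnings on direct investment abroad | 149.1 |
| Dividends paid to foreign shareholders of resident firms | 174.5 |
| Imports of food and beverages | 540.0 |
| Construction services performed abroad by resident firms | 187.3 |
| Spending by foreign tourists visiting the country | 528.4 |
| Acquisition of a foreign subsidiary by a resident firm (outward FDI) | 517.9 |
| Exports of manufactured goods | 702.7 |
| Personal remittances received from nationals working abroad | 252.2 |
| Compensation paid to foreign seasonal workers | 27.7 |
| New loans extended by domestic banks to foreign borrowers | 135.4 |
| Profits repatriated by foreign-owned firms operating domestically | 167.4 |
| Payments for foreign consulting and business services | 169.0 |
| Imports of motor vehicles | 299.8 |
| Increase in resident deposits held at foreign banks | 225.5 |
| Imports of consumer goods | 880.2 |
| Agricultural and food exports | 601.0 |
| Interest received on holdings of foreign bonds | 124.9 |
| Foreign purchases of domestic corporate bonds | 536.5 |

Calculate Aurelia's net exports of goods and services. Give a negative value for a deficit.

130.4

Goods: -299.8 + 601.0 - 540.0 + 702.7 - 880.2 = -416.3
Services: 528.4 - 169.0 + 187.3 = 546.7
Trade balance = -416.3 + 546.7 = 130.4
(Excluded from the trade balance — primary income: reinvested earnings on direct investment abroad 149.1, dividends paid to foreign shareholders of resident firms 174.5, compensation paid to foreign seasonal workers 27.7, profits repatriated by foreign-owned firms operating domestically 167.4, interest received on holdings of foreign bonds 124.9; financial account: acquisition of a foreign subsidiary by a resident firm (outward FDI) 517.9, new loans extended by domestic banks to foreign borrowers 135.4, increase in resident deposits held at foreign banks 225.5, foreign purchases of domestic corporate bonds 536.5; secondary income: personal remittances received from nationals working abroad 252.2.)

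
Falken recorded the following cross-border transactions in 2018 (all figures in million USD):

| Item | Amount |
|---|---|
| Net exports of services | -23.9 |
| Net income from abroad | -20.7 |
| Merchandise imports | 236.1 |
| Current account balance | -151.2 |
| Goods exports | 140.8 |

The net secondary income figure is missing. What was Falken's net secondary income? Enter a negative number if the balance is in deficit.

Current account = goods balance + services balance + net primary income + net secondary income
Sum of the known components = -139.9
Net secondary income = CA - (known components) = -151.2 - (-139.9) = -11.3

-11.3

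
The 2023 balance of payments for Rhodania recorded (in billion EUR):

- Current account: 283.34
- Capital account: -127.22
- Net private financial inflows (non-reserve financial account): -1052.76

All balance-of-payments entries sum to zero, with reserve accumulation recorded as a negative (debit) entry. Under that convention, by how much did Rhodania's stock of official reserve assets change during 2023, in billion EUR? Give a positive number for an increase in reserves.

Official reserve transactions balance = -(283.34 + (-127.22) + (-1052.76)) = 896.64
An accumulation of reserves is recorded as a debit (negative entry), so the change in the stock of reserves is the negative of that balance.
Change in official reserves = -(896.64) = -896.64

-896.64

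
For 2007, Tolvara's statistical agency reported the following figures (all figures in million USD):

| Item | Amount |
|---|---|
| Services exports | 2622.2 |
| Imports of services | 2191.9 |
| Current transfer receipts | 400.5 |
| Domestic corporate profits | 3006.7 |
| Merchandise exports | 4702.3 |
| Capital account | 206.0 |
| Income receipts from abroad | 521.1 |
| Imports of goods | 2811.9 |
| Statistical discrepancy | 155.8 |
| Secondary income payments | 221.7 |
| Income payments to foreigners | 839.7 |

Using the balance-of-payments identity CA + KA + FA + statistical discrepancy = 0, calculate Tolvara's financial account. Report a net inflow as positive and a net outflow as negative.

-2542.7

Goods balance = 4702.3 - 2811.9 = 1890.4
Services balance = 2622.2 - 2191.9 = 430.3
Trade balance (goods + services) = 1890.4 + 430.3 = 2320.7
Net primary income = 521.1 - 839.7 = -318.6
Net secondary income = 400.5 - 221.7 = 178.8
Current account = 2320.7 + (-318.6) + 178.8 = 2180.9
Financial account = -(2180.9 + 206.0 + 155.8) = -2542.7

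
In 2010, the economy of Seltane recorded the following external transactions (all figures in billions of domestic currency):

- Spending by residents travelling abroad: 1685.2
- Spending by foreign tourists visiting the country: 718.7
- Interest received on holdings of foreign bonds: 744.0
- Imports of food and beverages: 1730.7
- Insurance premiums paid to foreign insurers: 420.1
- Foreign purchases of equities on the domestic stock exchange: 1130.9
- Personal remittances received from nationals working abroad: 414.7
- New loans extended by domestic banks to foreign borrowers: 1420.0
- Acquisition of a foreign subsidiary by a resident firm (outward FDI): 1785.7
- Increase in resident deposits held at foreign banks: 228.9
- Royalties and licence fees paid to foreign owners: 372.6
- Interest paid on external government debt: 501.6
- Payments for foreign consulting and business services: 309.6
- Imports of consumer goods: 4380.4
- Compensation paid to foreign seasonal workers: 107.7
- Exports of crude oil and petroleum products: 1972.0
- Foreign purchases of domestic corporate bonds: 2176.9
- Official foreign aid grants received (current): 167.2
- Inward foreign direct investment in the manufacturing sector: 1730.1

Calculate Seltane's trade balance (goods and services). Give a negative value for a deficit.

Goods: -4380.4 - 1730.7 + 1972.0 = -4139.1
Services: -372.6 - 1685.2 + 718.7 - 309.6 - 420.1 = -2068.8
Trade balance = -4139.1 + (-2068.8) = -6207.9
(Excluded from the trade balance — primary income: interest received on holdings of foreign bonds 744.0, interest paid on external government debt 501.6, compensation paid to foreign seasonal workers 107.7; financial account: foreign purchases of equities on the domestic stock exchange 1130.9, new loans extended by domestic banks to foreign borrowers 1420.0, acquisition of a foreign subsidiary by a resident firm (outward FDI) 1785.7, increase in resident deposits held at foreign banks 228.9, foreign purchases of domestic corporate bonds 2176.9, inward foreign direct investment in the manufacturing sector 1730.1; secondary income: personal remittances received from nationals working abroad 414.7, official foreign aid grants received (current) 167.2.)

-6207.9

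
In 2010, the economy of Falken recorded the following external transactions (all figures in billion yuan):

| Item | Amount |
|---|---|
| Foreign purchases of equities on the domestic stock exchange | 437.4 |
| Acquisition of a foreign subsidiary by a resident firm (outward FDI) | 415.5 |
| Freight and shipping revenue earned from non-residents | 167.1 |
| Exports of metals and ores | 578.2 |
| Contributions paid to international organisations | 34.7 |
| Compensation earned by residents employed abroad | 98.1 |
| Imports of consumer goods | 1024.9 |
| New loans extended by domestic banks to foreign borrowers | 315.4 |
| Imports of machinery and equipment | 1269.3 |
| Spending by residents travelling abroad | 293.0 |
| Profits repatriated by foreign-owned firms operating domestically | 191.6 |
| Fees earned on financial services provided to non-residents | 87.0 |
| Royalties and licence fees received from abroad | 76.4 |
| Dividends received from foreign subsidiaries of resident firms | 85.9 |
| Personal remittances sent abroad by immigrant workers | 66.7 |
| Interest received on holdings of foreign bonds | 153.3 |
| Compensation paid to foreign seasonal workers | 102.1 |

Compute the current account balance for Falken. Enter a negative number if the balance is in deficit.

Goods: 578.2 - 1024.9 - 1269.3 = -1716.0
Services: 167.1 + 76.4 + 87.0 - 293.0 = 37.5
Primary income: -191.6 - 102.1 + 85.9 + 98.1 + 153.3 = 43.6
Secondary income: -34.7 - 66.7 = -101.4
Current account = (-1716.0) + 37.5 + 43.6 + (-101.4) = -1736.3
(Excluded from the current account — financial account: foreign purchases of equities on the domestic stock exchange 437.4, acquisition of a foreign subsidiary by a resident firm (outward FDI) 415.5, new loans extended by domestic banks to foreign borrowers 315.4.)

-1736.3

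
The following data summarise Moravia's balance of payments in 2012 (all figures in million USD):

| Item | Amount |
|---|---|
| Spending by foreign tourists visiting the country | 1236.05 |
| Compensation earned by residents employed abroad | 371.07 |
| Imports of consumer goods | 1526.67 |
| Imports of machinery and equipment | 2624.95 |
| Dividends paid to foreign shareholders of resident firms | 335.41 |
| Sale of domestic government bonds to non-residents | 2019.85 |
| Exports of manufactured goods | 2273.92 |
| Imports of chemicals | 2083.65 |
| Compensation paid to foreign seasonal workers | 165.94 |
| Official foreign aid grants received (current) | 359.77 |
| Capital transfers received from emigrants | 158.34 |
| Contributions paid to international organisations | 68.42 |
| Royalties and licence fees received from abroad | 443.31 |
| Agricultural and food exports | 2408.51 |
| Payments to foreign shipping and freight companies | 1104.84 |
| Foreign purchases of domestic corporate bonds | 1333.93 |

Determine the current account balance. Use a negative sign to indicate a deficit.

Goods: -2624.95 + 2273.92 - 1526.67 - 2083.65 + 2408.51 = -1552.84
Services: 1236.05 - 1104.84 + 443.31 = 574.52
Primary income: 371.07 - 335.41 - 165.94 = -130.28
Secondary income: -68.42 + 359.77 = 291.35
Current account = (-1552.84) + 574.52 + (-130.28) + 291.35 = -817.25
(Excluded from the current account — financial account: sale of domestic government bonds to non-residents 2019.85, foreign purchases of domestic corporate bonds 1333.93; capital account: capital transfers received from emigrants 158.34.)

-817.25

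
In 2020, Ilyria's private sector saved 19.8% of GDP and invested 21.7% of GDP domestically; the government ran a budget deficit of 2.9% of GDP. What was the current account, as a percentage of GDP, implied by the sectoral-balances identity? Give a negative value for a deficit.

-4.8

By the sectoral-balances identity, CA = (S_private - I) + (T - G).
Private balance = 19.8 - 21.7 = -1.9
Government balance (T - G) = -2.9
CA = -1.9 + (-2.9) = -4.8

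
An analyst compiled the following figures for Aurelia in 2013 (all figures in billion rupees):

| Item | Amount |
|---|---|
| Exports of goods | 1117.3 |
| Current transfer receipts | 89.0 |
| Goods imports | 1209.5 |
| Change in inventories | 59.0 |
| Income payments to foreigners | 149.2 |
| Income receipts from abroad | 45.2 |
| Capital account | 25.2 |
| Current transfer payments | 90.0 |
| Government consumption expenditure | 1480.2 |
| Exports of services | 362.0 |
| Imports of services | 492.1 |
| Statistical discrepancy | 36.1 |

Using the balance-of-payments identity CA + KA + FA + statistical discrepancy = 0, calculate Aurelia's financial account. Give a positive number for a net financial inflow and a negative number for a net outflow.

266.0

Goods balance = 1117.3 - 1209.5 = -92.2
Services balance = 362.0 - 492.1 = -130.1
Trade balance (goods + services) = -92.2 + (-130.1) = -222.3
Net primary income = 45.2 - 149.2 = -104.0
Net secondary income = 89.0 - 90.0 = -1.0
Current account = -222.3 + (-104.0) + (-1.0) = -327.3
Financial account = -(-327.3 + 25.2 + 36.1) = 266.0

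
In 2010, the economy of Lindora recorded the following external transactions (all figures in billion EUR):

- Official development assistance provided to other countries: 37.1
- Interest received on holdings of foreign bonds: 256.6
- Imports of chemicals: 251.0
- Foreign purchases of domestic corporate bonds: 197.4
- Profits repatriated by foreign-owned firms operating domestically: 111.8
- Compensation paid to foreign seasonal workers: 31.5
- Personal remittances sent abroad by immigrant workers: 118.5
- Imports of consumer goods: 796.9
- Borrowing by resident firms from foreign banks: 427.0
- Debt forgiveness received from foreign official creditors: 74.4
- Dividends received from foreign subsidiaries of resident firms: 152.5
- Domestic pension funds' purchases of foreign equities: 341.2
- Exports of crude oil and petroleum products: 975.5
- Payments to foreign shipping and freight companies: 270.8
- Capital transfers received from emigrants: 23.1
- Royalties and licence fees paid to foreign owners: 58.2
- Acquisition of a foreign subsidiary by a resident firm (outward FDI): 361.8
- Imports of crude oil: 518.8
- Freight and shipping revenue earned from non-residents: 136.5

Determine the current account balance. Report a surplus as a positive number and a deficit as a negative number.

-673.5

Goods: -796.9 - 518.8 - 251.0 + 975.5 = -591.2
Services: -58.2 + 136.5 - 270.8 = -192.5
Primary income: -31.5 - 111.8 + 256.6 + 152.5 = 265.8
Secondary income: -37.1 - 118.5 = -155.6
Current account = (-591.2) + (-192.5) + 265.8 + (-155.6) = -673.5
(Excluded from the current account — financial account: foreign purchases of domestic corporate bonds 197.4, borrowing by resident firms from foreign banks 427.0, domestic pension funds' purchases of foreign equities 341.2, acquisition of a foreign subsidiary by a resident firm (outward FDI) 361.8; capital account: debt forgiveness received from foreign official creditors 74.4, capital transfers received from emigrants 23.1.)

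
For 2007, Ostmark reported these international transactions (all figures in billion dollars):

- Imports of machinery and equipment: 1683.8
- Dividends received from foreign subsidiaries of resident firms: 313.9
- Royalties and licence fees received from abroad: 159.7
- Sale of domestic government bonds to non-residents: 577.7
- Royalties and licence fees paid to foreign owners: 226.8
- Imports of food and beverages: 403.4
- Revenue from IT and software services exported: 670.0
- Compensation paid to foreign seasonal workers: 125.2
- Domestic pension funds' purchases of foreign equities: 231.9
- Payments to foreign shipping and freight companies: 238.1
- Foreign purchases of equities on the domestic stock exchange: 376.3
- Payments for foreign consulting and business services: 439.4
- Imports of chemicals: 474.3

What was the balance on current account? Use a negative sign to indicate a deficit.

Goods: -474.3 - 1683.8 - 403.4 = -2561.5
Services: 670.0 - 439.4 + 159.7 - 226.8 - 238.1 = -74.6
Primary income: -125.2 + 313.9 = 188.7
Current account = (-2561.5) + (-74.6) + 188.7 = -2447.4
(Excluded from the current account — financial account: sale of domestic government bonds to non-residents 577.7, domestic pension funds' purchases of foreign equities 231.9, foreign purchases of equities on the domestic stock exchange 376.3.)

-2447.4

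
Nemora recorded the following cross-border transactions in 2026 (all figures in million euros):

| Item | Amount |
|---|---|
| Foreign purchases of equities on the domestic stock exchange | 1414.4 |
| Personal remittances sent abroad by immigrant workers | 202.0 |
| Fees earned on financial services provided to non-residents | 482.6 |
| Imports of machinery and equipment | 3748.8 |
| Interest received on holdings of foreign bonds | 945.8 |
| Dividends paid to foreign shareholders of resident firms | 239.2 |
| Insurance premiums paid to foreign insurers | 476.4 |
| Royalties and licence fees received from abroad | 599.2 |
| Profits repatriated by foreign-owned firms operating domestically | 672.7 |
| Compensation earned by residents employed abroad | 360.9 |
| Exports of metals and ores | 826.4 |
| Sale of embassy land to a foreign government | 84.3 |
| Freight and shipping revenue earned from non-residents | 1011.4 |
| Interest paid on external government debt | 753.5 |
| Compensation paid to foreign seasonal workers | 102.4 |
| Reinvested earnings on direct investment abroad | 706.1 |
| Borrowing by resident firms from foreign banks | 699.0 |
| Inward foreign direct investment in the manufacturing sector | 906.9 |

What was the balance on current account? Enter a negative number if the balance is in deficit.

Goods: -3748.8 + 826.4 = -2922.4
Services: 482.6 - 476.4 + 1011.4 + 599.2 = 1616.8
Primary income: 360.9 - 239.2 - 753.5 - 102.4 - 672.7 + 706.1 + 945.8 = 245.0
Secondary income: -202.0
Current account = (-2922.4) + 1616.8 + 245.0 + (-202.0) = -1262.6
(Excluded from the current account — financial account: foreign purchases of equities on the domestic stock exchange 1414.4, borrowing by resident firms from foreign banks 699.0, inward foreign direct investment in the manufacturing sector 906.9; capital account: sale of embassy land to a foreign government 84.3.)

-1262.6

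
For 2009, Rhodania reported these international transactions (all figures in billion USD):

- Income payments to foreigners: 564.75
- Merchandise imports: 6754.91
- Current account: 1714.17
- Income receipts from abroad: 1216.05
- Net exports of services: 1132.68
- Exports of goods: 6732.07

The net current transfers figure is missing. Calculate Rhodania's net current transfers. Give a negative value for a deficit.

-46.97

Current account = goods balance + services balance + net primary income + net secondary income
Sum of the known components = 1761.14
Net current transfers = CA - (known components) = 1714.17 - 1761.14 = -46.97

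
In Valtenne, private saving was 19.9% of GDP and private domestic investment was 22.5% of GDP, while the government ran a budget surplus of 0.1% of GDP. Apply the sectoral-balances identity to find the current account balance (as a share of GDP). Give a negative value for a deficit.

By the sectoral-balances identity, CA = (S_private - I) + (T - G).
Private balance = 19.9 - 22.5 = -2.6
Government balance (T - G) = 0.1
CA = -2.6 + 0.1 = -2.5

-2.5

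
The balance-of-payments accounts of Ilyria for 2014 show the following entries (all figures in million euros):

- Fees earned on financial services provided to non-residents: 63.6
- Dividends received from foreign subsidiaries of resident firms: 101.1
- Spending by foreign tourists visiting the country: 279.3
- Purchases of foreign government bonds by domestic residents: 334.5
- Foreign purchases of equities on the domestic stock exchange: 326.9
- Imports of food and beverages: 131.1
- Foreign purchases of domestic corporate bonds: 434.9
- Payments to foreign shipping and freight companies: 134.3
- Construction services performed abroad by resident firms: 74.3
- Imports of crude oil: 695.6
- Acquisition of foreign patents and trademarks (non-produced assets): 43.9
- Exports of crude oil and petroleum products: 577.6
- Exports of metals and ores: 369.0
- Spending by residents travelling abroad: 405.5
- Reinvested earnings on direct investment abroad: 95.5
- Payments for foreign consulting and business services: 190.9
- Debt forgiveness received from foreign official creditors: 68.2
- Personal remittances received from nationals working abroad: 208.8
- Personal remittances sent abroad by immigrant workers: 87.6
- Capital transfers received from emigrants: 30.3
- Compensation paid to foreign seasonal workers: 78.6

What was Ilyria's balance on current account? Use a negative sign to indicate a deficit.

Goods: 577.6 - 131.1 - 695.6 + 369.0 = 119.9
Services: 279.3 - 190.9 + 74.3 - 405.5 + 63.6 - 134.3 = -313.5
Primary income: 95.5 - 78.6 + 101.1 = 118.0
Secondary income: -87.6 + 208.8 = 121.2
Current account = 119.9 + (-313.5) + 118.0 + 121.2 = 45.6
(Excluded from the current account — financial account: purchases of foreign government bonds by domestic residents 334.5, foreign purchases of equities on the domestic stock exchange 326.9, foreign purchases of domestic corporate bonds 434.9; capital account: acquisition of foreign patents and trademarks (non-produced assets) 43.9, debt forgiveness received from foreign official creditors 68.2, capital transfers received from emigrants 30.3.)

45.6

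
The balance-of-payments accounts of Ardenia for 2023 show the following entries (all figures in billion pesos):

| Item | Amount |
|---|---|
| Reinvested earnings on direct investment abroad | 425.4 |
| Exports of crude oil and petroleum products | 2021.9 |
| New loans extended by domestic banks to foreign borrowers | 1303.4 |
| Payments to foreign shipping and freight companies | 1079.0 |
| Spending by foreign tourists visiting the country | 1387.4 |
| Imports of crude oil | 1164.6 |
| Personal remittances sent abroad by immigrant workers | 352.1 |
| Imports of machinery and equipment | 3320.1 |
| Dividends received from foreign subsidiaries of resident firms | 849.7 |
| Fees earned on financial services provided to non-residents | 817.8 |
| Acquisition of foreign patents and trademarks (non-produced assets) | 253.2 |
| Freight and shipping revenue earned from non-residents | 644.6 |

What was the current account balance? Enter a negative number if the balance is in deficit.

231.0

Goods: -1164.6 - 3320.1 + 2021.9 = -2462.8
Services: -1079.0 + 644.6 + 817.8 + 1387.4 = 1770.8
Primary income: 425.4 + 849.7 = 1275.1
Secondary income: -352.1
Current account = (-2462.8) + 1770.8 + 1275.1 + (-352.1) = 231.0
(Excluded from the current account — financial account: new loans extended by domestic banks to foreign borrowers 1303.4; capital account: acquisition of foreign patents and trademarks (non-produced assets) 253.2.)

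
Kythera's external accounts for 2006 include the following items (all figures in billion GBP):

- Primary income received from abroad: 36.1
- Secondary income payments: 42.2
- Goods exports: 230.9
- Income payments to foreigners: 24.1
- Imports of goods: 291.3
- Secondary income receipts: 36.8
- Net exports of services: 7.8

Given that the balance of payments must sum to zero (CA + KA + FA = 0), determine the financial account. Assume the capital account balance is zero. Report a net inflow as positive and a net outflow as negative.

46.0

Goods balance = 230.9 - 291.3 = -60.4
Services balance = 7.8
Trade balance (goods + services) = -60.4 + 7.8 = -52.6
Net primary income = 36.1 - 24.1 = 12.0
Net secondary income = 36.8 - 42.2 = -5.4
Current account = -52.6 + 12.0 + (-5.4) = -46.0
Financial account = -(-46.0) = 46.0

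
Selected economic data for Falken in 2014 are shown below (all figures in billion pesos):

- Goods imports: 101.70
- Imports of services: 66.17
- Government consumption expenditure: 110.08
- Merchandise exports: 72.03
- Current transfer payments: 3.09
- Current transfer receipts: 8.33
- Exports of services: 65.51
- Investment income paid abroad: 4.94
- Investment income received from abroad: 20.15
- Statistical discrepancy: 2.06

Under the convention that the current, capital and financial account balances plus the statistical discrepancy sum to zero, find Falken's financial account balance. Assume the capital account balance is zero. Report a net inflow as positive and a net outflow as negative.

7.82

Goods balance = 72.03 - 101.70 = -29.67
Services balance = 65.51 - 66.17 = -0.66
Trade balance (goods + services) = -29.67 + (-0.66) = -30.33
Net primary income = 20.15 - 4.94 = 15.21
Net secondary income = 8.33 - 3.09 = 5.24
Current account = -30.33 + 15.21 + 5.24 = -9.88
Financial account = -(-9.88 + 2.06) = 7.82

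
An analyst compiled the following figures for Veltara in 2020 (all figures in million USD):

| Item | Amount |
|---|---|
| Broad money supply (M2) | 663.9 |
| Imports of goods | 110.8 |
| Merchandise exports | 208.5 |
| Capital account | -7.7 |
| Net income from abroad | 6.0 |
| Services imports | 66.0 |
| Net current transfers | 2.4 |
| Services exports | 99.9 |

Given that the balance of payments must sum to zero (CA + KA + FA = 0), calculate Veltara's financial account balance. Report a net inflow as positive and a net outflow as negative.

-132.3

Goods balance = 208.5 - 110.8 = 97.7
Services balance = 99.9 - 66.0 = 33.9
Trade balance (goods + services) = 97.7 + 33.9 = 131.6
Net primary income = 6.0
Net secondary income = 2.4
Current account = 131.6 + 6.0 + 2.4 = 140.0
Financial account = -(140.0 + (-7.7)) = -132.3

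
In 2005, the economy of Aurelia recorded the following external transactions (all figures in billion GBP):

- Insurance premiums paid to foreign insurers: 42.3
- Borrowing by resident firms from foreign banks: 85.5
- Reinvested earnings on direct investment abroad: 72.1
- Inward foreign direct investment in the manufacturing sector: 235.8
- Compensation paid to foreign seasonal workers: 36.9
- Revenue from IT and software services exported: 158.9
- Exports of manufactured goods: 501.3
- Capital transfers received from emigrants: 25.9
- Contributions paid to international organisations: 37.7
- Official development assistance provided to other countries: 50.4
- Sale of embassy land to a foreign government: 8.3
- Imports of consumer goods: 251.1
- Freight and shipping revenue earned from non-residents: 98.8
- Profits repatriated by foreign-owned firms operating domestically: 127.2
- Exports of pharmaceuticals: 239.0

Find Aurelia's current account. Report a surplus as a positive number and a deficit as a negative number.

Goods: 239.0 + 501.3 - 251.1 = 489.2
Services: -42.3 + 98.8 + 158.9 = 215.4
Primary income: -127.2 - 36.9 + 72.1 = -92.0
Secondary income: -50.4 - 37.7 = -88.1
Current account = 489.2 + 215.4 + (-92.0) + (-88.1) = 524.5
(Excluded from the current account — financial account: borrowing by resident firms from foreign banks 85.5, inward foreign direct investment in the manufacturing sector 235.8; capital account: capital transfers received from emigrants 25.9, sale of embassy land to a foreign government 8.3.)

524.5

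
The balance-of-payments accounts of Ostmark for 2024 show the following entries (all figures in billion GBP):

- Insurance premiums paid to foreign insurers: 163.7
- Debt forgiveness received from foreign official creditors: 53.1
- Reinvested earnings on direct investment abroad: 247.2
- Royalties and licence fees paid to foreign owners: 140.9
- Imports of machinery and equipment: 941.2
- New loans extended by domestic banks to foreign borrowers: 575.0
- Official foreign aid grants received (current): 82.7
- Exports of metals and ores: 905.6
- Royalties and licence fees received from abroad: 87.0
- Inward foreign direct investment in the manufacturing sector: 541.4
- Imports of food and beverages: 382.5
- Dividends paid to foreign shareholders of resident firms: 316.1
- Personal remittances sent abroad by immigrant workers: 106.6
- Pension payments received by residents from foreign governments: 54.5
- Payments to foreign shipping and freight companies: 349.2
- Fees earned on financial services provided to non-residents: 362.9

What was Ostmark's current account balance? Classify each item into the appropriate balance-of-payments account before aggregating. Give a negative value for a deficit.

-660.3

Goods: 905.6 - 382.5 - 941.2 = -418.1
Services: 362.9 - 140.9 - 163.7 + 87.0 - 349.2 = -203.9
Primary income: -316.1 + 247.2 = -68.9
Secondary income: -106.6 + 82.7 + 54.5 = 30.6
Current account = (-418.1) + (-203.9) + (-68.9) + 30.6 = -660.3
(Excluded from the current account — capital account: debt forgiveness received from foreign official creditors 53.1; financial account: new loans extended by domestic banks to foreign borrowers 575.0, inward foreign direct investment in the manufacturing sector 541.4.)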